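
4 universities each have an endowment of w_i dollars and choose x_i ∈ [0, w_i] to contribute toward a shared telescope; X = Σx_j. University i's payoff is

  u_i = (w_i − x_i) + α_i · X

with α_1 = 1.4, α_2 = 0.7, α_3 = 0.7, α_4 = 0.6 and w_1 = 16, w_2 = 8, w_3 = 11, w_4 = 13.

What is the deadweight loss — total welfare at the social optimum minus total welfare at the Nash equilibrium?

∂u_i/∂x_i = α_i − 1, so university i contributes w_i if α_i > 1, else 0.
α_i > 1 for i ∈ {1}; NE contributions (16, 0, 0, 0), X = 16.
W^NE = Σw_i − X^NE + (Σα_i)·X^NE = 48 + 2.4·16 = 86.4.
Planner: ∂(Σu_j)/∂x_i = Σα_j − 1 = 2.4 > 0, so everyone contributes w_i; X^SO = 48, W^SO = 48 + 2.4·48 = 163.2.
Deadweight loss = 76.8.

76.8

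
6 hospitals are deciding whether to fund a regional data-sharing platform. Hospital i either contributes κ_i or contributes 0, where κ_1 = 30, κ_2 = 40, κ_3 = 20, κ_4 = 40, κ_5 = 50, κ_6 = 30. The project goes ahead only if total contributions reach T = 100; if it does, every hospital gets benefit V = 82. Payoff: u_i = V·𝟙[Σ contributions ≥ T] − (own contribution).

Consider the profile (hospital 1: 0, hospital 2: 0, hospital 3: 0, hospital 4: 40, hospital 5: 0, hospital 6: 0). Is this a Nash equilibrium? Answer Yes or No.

Total = 40 < 100: not provided.
Hospital 1 (pledges 0, payoff 0): pledging 30 → total 70, payoff -30. No gain.
Hospital 2 (pledges 0, payoff 0): pledging 40 → total 80, payoff -40. No gain.
Hospital 3 (pledges 0, payoff 0): pledging 20 → total 60, payoff -20. No gain.
Hospital 4 (pledges 40, payoff -40): dropping to 0 → total 0, payoff 0. Profitable deviation.

No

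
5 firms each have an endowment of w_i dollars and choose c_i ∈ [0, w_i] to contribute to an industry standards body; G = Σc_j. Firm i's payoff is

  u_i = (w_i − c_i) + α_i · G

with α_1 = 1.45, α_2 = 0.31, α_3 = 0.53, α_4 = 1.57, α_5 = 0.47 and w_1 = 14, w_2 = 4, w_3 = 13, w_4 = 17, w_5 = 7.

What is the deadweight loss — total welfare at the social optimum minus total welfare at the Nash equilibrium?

∂u_i/∂c_i = α_i − 1, so firm i contributes w_i if α_i > 1, else 0.
α_i > 1 for i ∈ {1, 4}; NE contributions (14, 0, 0, 17, 0), G = 31.
W^NE = Σw_i − G^NE + (Σα_i)·G^NE = 55 + 3.33·31 = 158.23.
Planner: ∂(Σu_j)/∂c_i = Σα_j − 1 = 3.33 > 0, so everyone contributes w_i; G^SO = 55, W^SO = 55 + 3.33·55 = 238.15.
Deadweight loss = 79.92.

79.92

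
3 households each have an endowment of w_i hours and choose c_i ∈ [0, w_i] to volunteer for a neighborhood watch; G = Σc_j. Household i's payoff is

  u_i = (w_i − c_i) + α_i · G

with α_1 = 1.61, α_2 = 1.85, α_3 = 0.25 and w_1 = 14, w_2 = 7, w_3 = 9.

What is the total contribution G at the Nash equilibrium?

∂u_i/∂c_i = α_i − 1, so household i contributes w_i if α_i > 1, else 0.
α_i > 1 for i ∈ {1, 2}; NE contributions (14, 7, 0), G = 21.

21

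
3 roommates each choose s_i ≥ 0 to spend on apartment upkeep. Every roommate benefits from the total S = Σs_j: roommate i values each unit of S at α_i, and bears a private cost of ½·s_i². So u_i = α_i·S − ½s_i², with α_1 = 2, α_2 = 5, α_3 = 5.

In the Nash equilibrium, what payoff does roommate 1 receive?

22

Roommate i's FOC: ∂u_i/∂s_i = α_i − s_i = 0, so s_i* = α_i.
NE contributions = (2, 5, 5); S = 12.
u_1 = α_1·S − ½·(s_1)² = 2·12 − ½·2² = 22.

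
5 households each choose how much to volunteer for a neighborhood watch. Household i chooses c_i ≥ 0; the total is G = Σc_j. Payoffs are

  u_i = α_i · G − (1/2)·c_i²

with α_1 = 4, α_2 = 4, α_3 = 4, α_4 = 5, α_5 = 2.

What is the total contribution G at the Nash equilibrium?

19

Household i's FOC: ∂u_i/∂c_i = α_i − c_i = 0, so c_i* = α_i.
NE contributions = (4, 4, 4, 5, 2); G = 19.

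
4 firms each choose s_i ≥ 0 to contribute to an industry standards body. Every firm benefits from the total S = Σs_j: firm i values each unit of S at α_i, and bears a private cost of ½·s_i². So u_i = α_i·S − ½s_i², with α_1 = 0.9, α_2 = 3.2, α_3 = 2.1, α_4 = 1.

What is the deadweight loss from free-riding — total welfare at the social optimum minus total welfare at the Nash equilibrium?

60.07

Firm i's FOC: ∂u_i/∂s_i = α_i − s_i = 0, so s_i* = α_i.
NE contributions = (0.9, 3.2, 2.1, 1); S = 7.2.
W^NE = (Σα)·S − ½Σα_i² = 7.2² − ½·16.46 = 43.61.
Planner sets s_i = Σα_j = 7.2 for every i, so S^SO = 4·7.2 = 28.8.
W^SO = (Σα)·S^SO − ½·4·(Σα)² = (4/2)·7.2² = 103.68.
Deadweight loss = W^SO − W^NE = 60.07.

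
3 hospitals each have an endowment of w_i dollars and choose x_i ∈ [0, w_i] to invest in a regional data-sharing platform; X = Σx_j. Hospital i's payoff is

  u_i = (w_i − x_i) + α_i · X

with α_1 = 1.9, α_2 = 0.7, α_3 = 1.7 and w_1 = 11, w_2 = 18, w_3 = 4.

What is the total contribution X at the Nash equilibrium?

∂u_i/∂x_i = α_i − 1, so hospital i contributes w_i if α_i > 1, else 0.
α_i > 1 for i ∈ {1, 3}; NE contributions (11, 0, 4), X = 15.

15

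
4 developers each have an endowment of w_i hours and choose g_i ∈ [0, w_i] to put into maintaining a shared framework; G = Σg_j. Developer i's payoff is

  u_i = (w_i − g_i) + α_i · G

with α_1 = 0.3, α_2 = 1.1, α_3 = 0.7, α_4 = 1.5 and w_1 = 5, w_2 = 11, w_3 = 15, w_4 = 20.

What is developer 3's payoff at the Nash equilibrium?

36.7

∂u_i/∂g_i = α_i − 1, so developer i contributes w_i if α_i > 1, else 0.
α_i > 1 for i ∈ {2, 4}; NE contributions (0, 11, 0, 20), G = 31.
u_3 = (15 − 0) + 0.7·31 = 36.7.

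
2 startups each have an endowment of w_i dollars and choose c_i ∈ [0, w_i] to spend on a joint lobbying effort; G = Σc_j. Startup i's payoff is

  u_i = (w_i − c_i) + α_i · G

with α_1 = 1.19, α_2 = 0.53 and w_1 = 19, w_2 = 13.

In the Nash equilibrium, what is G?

19

∂u_i/∂c_i = α_i − 1, so startup i contributes w_i if α_i > 1, else 0.
α_i > 1 for i ∈ {1}; NE contributions (19, 0), G = 19.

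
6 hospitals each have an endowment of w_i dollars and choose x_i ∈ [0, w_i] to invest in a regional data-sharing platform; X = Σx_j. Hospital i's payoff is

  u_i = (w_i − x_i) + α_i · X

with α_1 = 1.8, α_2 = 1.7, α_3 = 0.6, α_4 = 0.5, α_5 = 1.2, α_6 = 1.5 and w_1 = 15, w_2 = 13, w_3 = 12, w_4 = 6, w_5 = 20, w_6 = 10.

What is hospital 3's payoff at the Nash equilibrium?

∂u_i/∂x_i = α_i − 1, so hospital i contributes w_i if α_i > 1, else 0.
α_i > 1 for i ∈ {1, 2, 5, 6}; NE contributions (15, 13, 0, 0, 20, 10), X = 58.
u_3 = (12 − 0) + 0.6·58 = 46.8.

46.8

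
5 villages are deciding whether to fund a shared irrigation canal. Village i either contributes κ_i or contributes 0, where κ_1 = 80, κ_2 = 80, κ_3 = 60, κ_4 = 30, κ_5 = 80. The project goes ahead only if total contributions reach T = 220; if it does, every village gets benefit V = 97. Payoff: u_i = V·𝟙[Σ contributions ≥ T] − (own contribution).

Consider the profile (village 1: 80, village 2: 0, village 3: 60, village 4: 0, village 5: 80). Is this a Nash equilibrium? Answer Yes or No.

Total = 220 ≥ 220: provided.
Village 1 (pledges 80, payoff 17): dropping to 0 → total 140, payoff 0. No gain.
Village 2 (pledges 0, payoff 97): pledging 80 → total 300, payoff 17. No gain.
Village 3 (pledges 60, payoff 37): dropping to 0 → total 160, payoff 0. No gain.
Village 4 (pledges 0, payoff 97): pledging 30 → total 250, payoff 67. No gain.
Village 5 (pledges 80, payoff 17): dropping to 0 → total 140, payoff 0. No gain.

Yes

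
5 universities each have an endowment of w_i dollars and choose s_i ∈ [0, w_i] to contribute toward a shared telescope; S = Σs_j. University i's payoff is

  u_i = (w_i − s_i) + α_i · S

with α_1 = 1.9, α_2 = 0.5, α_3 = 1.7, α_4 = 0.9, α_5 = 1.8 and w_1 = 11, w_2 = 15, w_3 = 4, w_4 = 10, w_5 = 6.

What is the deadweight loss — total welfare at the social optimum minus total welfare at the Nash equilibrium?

145

∂u_i/∂s_i = α_i − 1, so university i contributes w_i if α_i > 1, else 0.
α_i > 1 for i ∈ {1, 3, 5}; NE contributions (11, 0, 4, 0, 6), S = 21.
W^NE = Σw_i − S^NE + (Σα_i)·S^NE = 46 + 5.8·21 = 167.8.
Planner: ∂(Σu_j)/∂s_i = Σα_j − 1 = 5.8 > 0, so everyone contributes w_i; S^SO = 46, W^SO = 46 + 5.8·46 = 312.8.
Deadweight loss = 145.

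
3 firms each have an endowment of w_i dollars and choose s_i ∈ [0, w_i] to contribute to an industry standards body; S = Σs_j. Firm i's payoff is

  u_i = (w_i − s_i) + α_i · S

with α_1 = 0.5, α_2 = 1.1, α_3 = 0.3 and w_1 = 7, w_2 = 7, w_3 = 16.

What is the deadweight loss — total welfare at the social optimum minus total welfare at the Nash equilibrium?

20.7

∂u_i/∂s_i = α_i − 1, so firm i contributes w_i if α_i > 1, else 0.
α_i > 1 for i ∈ {2}; NE contributions (0, 7, 0), S = 7.
W^NE = Σw_i − S^NE + (Σα_i)·S^NE = 30 + 0.9·7 = 36.3.
Planner: ∂(Σu_j)/∂s_i = Σα_j − 1 = 0.9 > 0, so everyone contributes w_i; S^SO = 30, W^SO = 30 + 0.9·30 = 57.
Deadweight loss = 20.7.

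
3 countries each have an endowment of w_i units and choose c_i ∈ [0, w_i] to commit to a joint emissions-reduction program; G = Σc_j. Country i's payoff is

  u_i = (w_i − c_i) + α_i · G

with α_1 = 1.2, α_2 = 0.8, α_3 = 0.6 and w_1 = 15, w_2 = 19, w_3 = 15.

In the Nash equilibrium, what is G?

∂u_i/∂c_i = α_i − 1, so country i contributes w_i if α_i > 1, else 0.
α_i > 1 for i ∈ {1}; NE contributions (15, 0, 0), G = 15.

15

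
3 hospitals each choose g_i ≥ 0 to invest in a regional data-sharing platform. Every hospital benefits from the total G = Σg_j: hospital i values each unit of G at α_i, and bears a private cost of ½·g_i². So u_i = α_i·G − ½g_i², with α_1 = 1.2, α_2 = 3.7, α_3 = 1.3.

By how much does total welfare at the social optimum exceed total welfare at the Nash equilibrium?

Hospital i's FOC: ∂u_i/∂g_i = α_i − g_i = 0, so g_i* = α_i.
NE contributions = (1.2, 3.7, 1.3); G = 6.2.
W^NE = (Σα)·G − ½Σα_i² = 6.2² − ½·16.82 = 30.03.
Planner sets g_i = Σα_j = 6.2 for every i, so G^SO = 3·6.2 = 18.6.
W^SO = (Σα)·G^SO − ½·3·(Σα)² = (3/2)·6.2² = 57.66.
Deadweight loss = W^SO − W^NE = 27.63.

27.63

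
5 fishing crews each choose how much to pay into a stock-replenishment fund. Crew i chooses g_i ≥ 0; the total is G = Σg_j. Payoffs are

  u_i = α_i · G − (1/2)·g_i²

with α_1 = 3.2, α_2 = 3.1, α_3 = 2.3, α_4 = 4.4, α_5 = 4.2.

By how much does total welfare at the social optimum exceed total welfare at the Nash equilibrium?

Crew i's FOC: ∂u_i/∂g_i = α_i − g_i = 0, so g_i* = α_i.
NE contributions = (3.2, 3.1, 2.3, 4.4, 4.2); G = 17.2.
W^NE = (Σα)·G − ½Σα_i² = 17.2² − ½·62.14 = 264.77.
Planner sets g_i = Σα_j = 17.2 for every i, so G^SO = 5·17.2 = 86.
W^SO = (Σα)·G^SO − ½·5·(Σα)² = (5/2)·17.2² = 739.6.
Deadweight loss = W^SO − W^NE = 474.83.

474.83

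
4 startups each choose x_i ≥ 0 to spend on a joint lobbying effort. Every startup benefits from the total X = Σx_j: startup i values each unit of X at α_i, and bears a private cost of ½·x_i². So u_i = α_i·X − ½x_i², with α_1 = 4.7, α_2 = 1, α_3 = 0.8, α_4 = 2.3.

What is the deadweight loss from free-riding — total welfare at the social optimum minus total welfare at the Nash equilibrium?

Startup i's FOC: ∂u_i/∂x_i = α_i − x_i = 0, so x_i* = α_i.
NE contributions = (4.7, 1, 0.8, 2.3); X = 8.8.
W^NE = (Σα)·X − ½Σα_i² = 8.8² − ½·29.02 = 62.93.
Planner sets x_i = Σα_j = 8.8 for every i, so X^SO = 4·8.8 = 35.2.
W^SO = (Σα)·X^SO − ½·4·(Σα)² = (4/2)·8.8² = 154.88.
Deadweight loss = W^SO − W^NE = 91.95.

91.95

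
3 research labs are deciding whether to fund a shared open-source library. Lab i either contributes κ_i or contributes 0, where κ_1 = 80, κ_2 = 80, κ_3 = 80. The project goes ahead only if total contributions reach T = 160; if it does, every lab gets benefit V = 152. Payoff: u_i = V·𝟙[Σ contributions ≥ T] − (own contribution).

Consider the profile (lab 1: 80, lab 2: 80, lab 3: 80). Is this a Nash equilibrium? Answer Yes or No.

No

Total = 240 ≥ 160: provided.
Lab 1 (pledges 80, payoff 72): dropping to 0 → total 160, payoff 152. Profitable deviation.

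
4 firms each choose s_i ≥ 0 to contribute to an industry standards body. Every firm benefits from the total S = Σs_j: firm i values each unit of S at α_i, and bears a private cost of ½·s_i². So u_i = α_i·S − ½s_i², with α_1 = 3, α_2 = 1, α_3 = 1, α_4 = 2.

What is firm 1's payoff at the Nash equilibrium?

16.5

Firm i's FOC: ∂u_i/∂s_i = α_i − s_i = 0, so s_i* = α_i.
NE contributions = (3, 1, 1, 2); S = 7.
u_1 = α_1·S − ½·(s_1)² = 3·7 − ½·3² = 16.5.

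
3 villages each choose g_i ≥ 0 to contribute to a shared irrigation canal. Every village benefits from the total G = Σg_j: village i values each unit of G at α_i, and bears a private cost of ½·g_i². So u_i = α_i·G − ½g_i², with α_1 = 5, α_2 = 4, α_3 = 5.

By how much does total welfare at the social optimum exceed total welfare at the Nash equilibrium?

Village i's FOC: ∂u_i/∂g_i = α_i − g_i = 0, so g_i* = α_i.
NE contributions = (5, 4, 5); G = 14.
W^NE = (Σα)·G − ½Σα_i² = 14² − ½·66 = 163.
Planner sets g_i = Σα_j = 14 for every i, so G^SO = 3·14 = 42.
W^SO = (Σα)·G^SO − ½·3·(Σα)² = (3/2)·14² = 294.
Deadweight loss = W^SO − W^NE = 131.

131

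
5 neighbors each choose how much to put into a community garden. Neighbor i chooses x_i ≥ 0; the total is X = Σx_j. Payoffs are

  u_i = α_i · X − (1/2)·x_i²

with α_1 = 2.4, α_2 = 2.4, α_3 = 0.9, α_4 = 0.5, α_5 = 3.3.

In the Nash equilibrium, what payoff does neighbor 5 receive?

25.905

Neighbor i's FOC: ∂u_i/∂x_i = α_i − x_i = 0, so x_i* = α_i.
NE contributions = (2.4, 2.4, 0.9, 0.5, 3.3); X = 9.5.
u_5 = α_5·X − ½·(x_5)² = 3.3·9.5 − ½·3.3² = 25.905.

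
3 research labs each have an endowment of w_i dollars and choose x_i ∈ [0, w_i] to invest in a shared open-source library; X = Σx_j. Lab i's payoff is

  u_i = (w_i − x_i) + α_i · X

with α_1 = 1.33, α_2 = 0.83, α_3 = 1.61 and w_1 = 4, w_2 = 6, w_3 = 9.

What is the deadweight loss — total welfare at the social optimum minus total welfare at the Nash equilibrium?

16.62

∂u_i/∂x_i = α_i − 1, so lab i contributes w_i if α_i > 1, else 0.
α_i > 1 for i ∈ {1, 3}; NE contributions (4, 0, 9), X = 13.
W^NE = Σw_i − X^NE + (Σα_i)·X^NE = 19 + 2.77·13 = 55.01.
Planner: ∂(Σu_j)/∂x_i = Σα_j − 1 = 2.77 > 0, so everyone contributes w_i; X^SO = 19, W^SO = 19 + 2.77·19 = 71.63.
Deadweight loss = 16.62.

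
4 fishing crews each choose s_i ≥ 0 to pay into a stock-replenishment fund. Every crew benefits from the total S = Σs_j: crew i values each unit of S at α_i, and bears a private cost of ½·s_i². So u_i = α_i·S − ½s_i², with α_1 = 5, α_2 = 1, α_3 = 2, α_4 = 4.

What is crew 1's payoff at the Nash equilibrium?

47.5

Crew i's FOC: ∂u_i/∂s_i = α_i − s_i = 0, so s_i* = α_i.
NE contributions = (5, 1, 2, 4); S = 12.
u_1 = α_1·S − ½·(s_1)² = 5·12 − ½·5² = 47.5.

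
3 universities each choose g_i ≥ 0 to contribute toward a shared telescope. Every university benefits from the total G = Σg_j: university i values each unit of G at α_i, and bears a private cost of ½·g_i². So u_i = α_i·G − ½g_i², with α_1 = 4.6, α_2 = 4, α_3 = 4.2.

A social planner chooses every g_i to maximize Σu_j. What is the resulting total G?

Planner FOC: ∂(Σu_j)/∂g_i = (Σα_j) − g_i = 0, so g_i^SO = Σα_j = 12.8 for every i; G^SO = 38.4.

38.4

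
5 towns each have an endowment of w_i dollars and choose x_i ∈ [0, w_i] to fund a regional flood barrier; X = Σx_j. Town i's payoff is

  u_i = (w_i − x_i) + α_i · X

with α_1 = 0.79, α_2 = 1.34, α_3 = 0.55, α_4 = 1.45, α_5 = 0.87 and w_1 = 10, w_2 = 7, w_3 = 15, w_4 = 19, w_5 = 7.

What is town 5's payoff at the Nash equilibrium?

29.62

∂u_i/∂x_i = α_i − 1, so town i contributes w_i if α_i > 1, else 0.
α_i > 1 for i ∈ {2, 4}; NE contributions (0, 7, 0, 19, 0), X = 26.
u_5 = (7 − 0) + 0.87·26 = 29.62.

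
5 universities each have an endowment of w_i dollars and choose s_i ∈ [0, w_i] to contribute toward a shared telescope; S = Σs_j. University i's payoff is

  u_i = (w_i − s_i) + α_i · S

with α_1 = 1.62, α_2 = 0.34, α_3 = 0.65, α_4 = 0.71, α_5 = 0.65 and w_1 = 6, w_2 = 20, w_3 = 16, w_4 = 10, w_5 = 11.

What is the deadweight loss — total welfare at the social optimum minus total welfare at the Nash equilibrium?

∂u_i/∂s_i = α_i − 1, so university i contributes w_i if α_i > 1, else 0.
α_i > 1 for i ∈ {1}; NE contributions (6, 0, 0, 0, 0), S = 6.
W^NE = Σw_i − S^NE + (Σα_i)·S^NE = 63 + 2.97·6 = 80.82.
Planner: ∂(Σu_j)/∂s_i = Σα_j − 1 = 2.97 > 0, so everyone contributes w_i; S^SO = 63, W^SO = 63 + 2.97·63 = 250.11.
Deadweight loss = 169.29.

169.29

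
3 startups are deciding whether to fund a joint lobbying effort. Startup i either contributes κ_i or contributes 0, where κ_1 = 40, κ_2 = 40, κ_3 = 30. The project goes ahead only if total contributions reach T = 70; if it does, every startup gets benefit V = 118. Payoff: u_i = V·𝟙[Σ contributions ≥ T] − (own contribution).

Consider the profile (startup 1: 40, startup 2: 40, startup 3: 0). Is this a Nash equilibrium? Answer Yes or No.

Total = 80 ≥ 70: provided.
Startup 1 (pledges 40, payoff 78): dropping to 0 → total 40, payoff 0. No gain.
Startup 2 (pledges 40, payoff 78): dropping to 0 → total 40, payoff 0. No gain.
Startup 3 (pledges 0, payoff 118): pledging 30 → total 110, payoff 88. No gain.

Yes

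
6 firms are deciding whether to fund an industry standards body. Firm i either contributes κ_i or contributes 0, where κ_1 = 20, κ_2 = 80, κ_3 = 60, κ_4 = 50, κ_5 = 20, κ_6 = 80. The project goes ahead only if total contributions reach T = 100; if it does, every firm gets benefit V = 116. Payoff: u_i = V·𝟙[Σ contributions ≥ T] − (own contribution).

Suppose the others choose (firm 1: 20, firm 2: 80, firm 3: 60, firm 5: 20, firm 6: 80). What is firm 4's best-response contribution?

0

Others' total = 260 ≥ 100; contributing adds cost 50 for no extra benefit.
Best response: 0.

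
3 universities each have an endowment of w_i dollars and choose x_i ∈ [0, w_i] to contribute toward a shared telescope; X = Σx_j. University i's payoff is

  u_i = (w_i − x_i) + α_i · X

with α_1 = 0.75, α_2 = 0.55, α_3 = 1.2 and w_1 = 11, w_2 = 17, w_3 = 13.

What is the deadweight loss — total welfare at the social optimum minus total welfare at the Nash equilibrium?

∂u_i/∂x_i = α_i − 1, so university i contributes w_i if α_i > 1, else 0.
α_i > 1 for i ∈ {3}; NE contributions (0, 0, 13), X = 13.
W^NE = Σw_i − X^NE + (Σα_i)·X^NE = 41 + 1.5·13 = 60.5.
Planner: ∂(Σu_j)/∂x_i = Σα_j − 1 = 1.5 > 0, so everyone contributes w_i; X^SO = 41, W^SO = 41 + 1.5·41 = 102.5.
Deadweight loss = 42.

42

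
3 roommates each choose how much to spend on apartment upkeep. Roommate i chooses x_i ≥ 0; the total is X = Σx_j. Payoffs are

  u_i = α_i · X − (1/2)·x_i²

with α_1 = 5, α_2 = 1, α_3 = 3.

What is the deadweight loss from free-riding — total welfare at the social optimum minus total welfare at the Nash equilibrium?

Roommate i's FOC: ∂u_i/∂x_i = α_i − x_i = 0, so x_i* = α_i.
NE contributions = (5, 1, 3); X = 9.
W^NE = (Σα)·X − ½Σα_i² = 9² − ½·35 = 63.5.
Planner sets x_i = Σα_j = 9 for every i, so X^SO = 3·9 = 27.
W^SO = (Σα)·X^SO − ½·3·(Σα)² = (3/2)·9² = 121.5.
Deadweight loss = W^SO − W^NE = 58.

58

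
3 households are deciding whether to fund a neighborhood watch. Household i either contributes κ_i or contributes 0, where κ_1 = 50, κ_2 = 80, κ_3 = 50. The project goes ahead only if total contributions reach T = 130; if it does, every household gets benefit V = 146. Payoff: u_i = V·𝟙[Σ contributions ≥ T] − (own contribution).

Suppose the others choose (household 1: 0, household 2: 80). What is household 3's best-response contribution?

Others' total = 80. Contributing 50 brings total to 130 ≥ 130: gain V − κ_3 = 96.
Best response: 50.

50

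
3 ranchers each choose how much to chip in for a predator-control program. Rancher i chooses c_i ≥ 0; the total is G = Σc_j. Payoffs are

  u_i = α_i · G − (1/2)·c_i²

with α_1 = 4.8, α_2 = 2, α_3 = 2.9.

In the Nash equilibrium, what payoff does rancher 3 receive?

Rancher i's FOC: ∂u_i/∂c_i = α_i − c_i = 0, so c_i* = α_i.
NE contributions = (4.8, 2, 2.9); G = 9.7.
u_3 = α_3·G − ½·(c_3)² = 2.9·9.7 − ½·2.9² = 23.925.

23.925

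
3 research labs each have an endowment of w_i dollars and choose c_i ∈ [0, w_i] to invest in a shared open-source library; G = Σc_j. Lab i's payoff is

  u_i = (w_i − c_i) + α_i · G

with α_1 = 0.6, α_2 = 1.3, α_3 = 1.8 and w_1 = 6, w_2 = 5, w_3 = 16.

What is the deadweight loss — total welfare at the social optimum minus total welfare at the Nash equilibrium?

∂u_i/∂c_i = α_i − 1, so lab i contributes w_i if α_i > 1, else 0.
α_i > 1 for i ∈ {2, 3}; NE contributions (0, 5, 16), G = 21.
W^NE = Σw_i − G^NE + (Σα_i)·G^NE = 27 + 2.7·21 = 83.7.
Planner: ∂(Σu_j)/∂c_i = Σα_j − 1 = 2.7 > 0, so everyone contributes w_i; G^SO = 27, W^SO = 27 + 2.7·27 = 99.9.
Deadweight loss = 16.2.

16.2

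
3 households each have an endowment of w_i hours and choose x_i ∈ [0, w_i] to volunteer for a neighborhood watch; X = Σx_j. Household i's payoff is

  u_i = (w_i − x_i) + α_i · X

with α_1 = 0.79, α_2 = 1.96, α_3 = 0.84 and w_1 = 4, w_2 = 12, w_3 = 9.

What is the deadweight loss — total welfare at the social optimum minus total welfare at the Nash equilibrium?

33.67

∂u_i/∂x_i = α_i − 1, so household i contributes w_i if α_i > 1, else 0.
α_i > 1 for i ∈ {2}; NE contributions (0, 12, 0), X = 12.
W^NE = Σw_i − X^NE + (Σα_i)·X^NE = 25 + 2.59·12 = 56.08.
Planner: ∂(Σu_j)/∂x_i = Σα_j − 1 = 2.59 > 0, so everyone contributes w_i; X^SO = 25, W^SO = 25 + 2.59·25 = 89.75.
Deadweight loss = 33.67.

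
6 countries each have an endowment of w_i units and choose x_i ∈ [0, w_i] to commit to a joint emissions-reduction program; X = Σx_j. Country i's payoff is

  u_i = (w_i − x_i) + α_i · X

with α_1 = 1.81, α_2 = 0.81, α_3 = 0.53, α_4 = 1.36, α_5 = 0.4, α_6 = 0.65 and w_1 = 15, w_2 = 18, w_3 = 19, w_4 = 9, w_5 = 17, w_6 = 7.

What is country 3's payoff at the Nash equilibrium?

∂u_i/∂x_i = α_i − 1, so country i contributes w_i if α_i > 1, else 0.
α_i > 1 for i ∈ {1, 4}; NE contributions (15, 0, 0, 9, 0, 0), X = 24.
u_3 = (19 − 0) + 0.53·24 = 31.72.

31.72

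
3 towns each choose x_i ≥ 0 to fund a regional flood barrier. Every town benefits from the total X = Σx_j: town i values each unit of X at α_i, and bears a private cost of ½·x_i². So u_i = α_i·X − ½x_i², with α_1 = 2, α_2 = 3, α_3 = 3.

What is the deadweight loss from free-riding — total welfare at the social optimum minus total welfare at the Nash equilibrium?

43

Town i's FOC: ∂u_i/∂x_i = α_i − x_i = 0, so x_i* = α_i.
NE contributions = (2, 3, 3); X = 8.
W^NE = (Σα)·X − ½Σα_i² = 8² − ½·22 = 53.
Planner sets x_i = Σα_j = 8 for every i, so X^SO = 3·8 = 24.
W^SO = (Σα)·X^SO − ½·3·(Σα)² = (3/2)·8² = 96.
Deadweight loss = W^SO − W^NE = 43.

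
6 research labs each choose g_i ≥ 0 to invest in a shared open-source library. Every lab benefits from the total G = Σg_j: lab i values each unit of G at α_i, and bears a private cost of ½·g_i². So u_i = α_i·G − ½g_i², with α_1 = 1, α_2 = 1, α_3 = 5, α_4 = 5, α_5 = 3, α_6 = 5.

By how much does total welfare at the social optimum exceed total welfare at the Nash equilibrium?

843

Lab i's FOC: ∂u_i/∂g_i = α_i − g_i = 0, so g_i* = α_i.
NE contributions = (1, 1, 5, 5, 3, 5); G = 20.
W^NE = (Σα)·G − ½Σα_i² = 20² − ½·86 = 357.
Planner sets g_i = Σα_j = 20 for every i, so G^SO = 6·20 = 120.
W^SO = (Σα)·G^SO − ½·6·(Σα)² = (6/2)·20² = 1200.
Deadweight loss = W^SO − W^NE = 843.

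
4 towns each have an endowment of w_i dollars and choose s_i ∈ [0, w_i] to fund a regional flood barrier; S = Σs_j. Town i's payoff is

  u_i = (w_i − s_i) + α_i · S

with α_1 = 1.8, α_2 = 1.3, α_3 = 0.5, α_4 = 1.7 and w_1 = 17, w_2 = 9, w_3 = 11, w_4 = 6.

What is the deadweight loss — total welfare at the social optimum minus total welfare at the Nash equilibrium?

∂u_i/∂s_i = α_i − 1, so town i contributes w_i if α_i > 1, else 0.
α_i > 1 for i ∈ {1, 2, 4}; NE contributions (17, 9, 0, 6), S = 32.
W^NE = Σw_i − S^NE + (Σα_i)·S^NE = 43 + 4.3·32 = 180.6.
Planner: ∂(Σu_j)/∂s_i = Σα_j − 1 = 4.3 > 0, so everyone contributes w_i; S^SO = 43, W^SO = 43 + 4.3·43 = 227.9.
Deadweight loss = 47.3.

47.3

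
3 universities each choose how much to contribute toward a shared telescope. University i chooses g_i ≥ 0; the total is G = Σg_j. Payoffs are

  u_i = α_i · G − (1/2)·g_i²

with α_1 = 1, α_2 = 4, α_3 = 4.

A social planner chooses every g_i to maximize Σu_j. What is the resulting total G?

Planner FOC: ∂(Σu_j)/∂g_i = (Σα_j) − g_i = 0, so g_i^SO = Σα_j = 9 for every i; G^SO = 27.

27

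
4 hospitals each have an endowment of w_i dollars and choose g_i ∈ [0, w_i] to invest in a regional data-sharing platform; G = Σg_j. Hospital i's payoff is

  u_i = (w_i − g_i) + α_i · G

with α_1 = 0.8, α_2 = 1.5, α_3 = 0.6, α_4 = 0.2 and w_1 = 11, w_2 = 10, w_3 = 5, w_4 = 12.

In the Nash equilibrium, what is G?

10

∂u_i/∂g_i = α_i − 1, so hospital i contributes w_i if α_i > 1, else 0.
α_i > 1 for i ∈ {2}; NE contributions (0, 10, 0, 0), G = 10.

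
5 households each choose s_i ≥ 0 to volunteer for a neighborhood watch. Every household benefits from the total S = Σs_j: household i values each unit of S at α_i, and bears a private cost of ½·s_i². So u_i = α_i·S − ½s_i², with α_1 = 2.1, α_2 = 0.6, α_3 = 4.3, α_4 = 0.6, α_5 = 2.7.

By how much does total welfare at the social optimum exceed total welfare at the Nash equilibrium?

Household i's FOC: ∂u_i/∂s_i = α_i − s_i = 0, so s_i* = α_i.
NE contributions = (2.1, 0.6, 4.3, 0.6, 2.7); S = 10.3.
W^NE = (Σα)·S − ½Σα_i² = 10.3² − ½·30.91 = 90.635.
Planner sets s_i = Σα_j = 10.3 for every i, so S^SO = 5·10.3 = 51.5.
W^SO = (Σα)·S^SO − ½·5·(Σα)² = (5/2)·10.3² = 265.225.
Deadweight loss = W^SO − W^NE = 174.59.

174.59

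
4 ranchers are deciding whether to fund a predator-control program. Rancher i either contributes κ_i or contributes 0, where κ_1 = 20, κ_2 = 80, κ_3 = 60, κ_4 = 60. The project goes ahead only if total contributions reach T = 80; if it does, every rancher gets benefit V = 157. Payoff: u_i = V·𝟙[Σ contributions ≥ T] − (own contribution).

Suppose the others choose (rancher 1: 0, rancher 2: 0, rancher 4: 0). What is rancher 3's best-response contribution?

0

Others' total = 0. Even contributing 60 gives 60 < 80: no benefit either way.
Best response: 0.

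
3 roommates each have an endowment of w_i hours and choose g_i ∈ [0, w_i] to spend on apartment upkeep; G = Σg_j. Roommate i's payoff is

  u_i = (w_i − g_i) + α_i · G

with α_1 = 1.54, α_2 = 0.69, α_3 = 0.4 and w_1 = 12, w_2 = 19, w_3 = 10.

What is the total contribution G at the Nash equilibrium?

12

∂u_i/∂g_i = α_i − 1, so roommate i contributes w_i if α_i > 1, else 0.
α_i > 1 for i ∈ {1}; NE contributions (12, 0, 0), G = 12.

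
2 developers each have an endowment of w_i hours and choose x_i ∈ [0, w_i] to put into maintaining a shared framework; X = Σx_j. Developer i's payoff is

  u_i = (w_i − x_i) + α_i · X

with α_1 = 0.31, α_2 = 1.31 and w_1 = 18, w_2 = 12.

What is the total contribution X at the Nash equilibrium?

∂u_i/∂x_i = α_i − 1, so developer i contributes w_i if α_i > 1, else 0.
α_i > 1 for i ∈ {2}; NE contributions (0, 12), X = 12.

12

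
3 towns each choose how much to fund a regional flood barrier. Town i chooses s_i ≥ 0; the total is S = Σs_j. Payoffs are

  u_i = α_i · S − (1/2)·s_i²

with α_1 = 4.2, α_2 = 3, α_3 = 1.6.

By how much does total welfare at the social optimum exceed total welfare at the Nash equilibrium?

53.32

Town i's FOC: ∂u_i/∂s_i = α_i − s_i = 0, so s_i* = α_i.
NE contributions = (4.2, 3, 1.6); S = 8.8.
W^NE = (Σα)·S − ½Σα_i² = 8.8² − ½·29.2 = 62.84.
Planner sets s_i = Σα_j = 8.8 for every i, so S^SO = 3·8.8 = 26.4.
W^SO = (Σα)·S^SO − ½·3·(Σα)² = (3/2)·8.8² = 116.16.
Deadweight loss = W^SO − W^NE = 53.32.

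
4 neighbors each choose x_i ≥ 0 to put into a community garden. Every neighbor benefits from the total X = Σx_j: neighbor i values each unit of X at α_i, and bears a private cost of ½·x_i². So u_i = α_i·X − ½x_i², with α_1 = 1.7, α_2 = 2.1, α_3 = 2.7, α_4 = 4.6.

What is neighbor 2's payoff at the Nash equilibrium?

21.105

Neighbor i's FOC: ∂u_i/∂x_i = α_i − x_i = 0, so x_i* = α_i.
NE contributions = (1.7, 2.1, 2.7, 4.6); X = 11.1.
u_2 = α_2·X − ½·(x_2)² = 2.1·11.1 − ½·2.1² = 21.105.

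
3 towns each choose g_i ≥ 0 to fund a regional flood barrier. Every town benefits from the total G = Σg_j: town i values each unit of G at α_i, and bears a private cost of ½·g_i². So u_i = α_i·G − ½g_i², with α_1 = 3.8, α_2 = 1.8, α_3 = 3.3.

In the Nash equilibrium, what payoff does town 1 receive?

Town i's FOC: ∂u_i/∂g_i = α_i − g_i = 0, so g_i* = α_i.
NE contributions = (3.8, 1.8, 3.3); G = 8.9.
u_1 = α_1·G − ½·(g_1)² = 3.8·8.9 − ½·3.8² = 26.6.

26.6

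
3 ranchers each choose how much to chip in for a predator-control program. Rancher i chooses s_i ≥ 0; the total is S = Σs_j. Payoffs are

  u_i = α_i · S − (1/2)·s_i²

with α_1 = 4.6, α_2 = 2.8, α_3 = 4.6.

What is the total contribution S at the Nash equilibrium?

Rancher i's FOC: ∂u_i/∂s_i = α_i − s_i = 0, so s_i* = α_i.
NE contributions = (4.6, 2.8, 4.6); S = 12.

12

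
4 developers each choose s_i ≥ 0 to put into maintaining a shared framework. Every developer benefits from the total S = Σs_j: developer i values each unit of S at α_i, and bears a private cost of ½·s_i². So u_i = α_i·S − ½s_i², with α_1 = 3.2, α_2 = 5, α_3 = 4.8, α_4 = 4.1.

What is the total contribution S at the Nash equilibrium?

Developer i's FOC: ∂u_i/∂s_i = α_i − s_i = 0, so s_i* = α_i.
NE contributions = (3.2, 5, 4.8, 4.1); S = 17.1.

17.1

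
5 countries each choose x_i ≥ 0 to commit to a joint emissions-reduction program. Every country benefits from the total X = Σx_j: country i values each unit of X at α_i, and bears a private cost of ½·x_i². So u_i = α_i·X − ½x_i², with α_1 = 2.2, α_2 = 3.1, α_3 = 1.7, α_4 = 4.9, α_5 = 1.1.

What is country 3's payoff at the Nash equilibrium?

Country i's FOC: ∂u_i/∂x_i = α_i − x_i = 0, so x_i* = α_i.
NE contributions = (2.2, 3.1, 1.7, 4.9, 1.1); X = 13.
u_3 = α_3·X − ½·(x_3)² = 1.7·13 − ½·1.7² = 20.655.

20.655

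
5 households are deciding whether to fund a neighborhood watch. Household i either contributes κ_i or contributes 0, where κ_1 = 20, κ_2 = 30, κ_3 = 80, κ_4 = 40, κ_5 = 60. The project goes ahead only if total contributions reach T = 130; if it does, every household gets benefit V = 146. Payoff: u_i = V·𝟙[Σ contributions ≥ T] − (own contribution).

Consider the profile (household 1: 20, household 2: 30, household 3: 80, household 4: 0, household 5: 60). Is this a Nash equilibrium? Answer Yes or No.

No

Total = 190 ≥ 130: provided.
Household 1 (pledges 20, payoff 126): dropping to 0 → total 170, payoff 146. Profitable deviation.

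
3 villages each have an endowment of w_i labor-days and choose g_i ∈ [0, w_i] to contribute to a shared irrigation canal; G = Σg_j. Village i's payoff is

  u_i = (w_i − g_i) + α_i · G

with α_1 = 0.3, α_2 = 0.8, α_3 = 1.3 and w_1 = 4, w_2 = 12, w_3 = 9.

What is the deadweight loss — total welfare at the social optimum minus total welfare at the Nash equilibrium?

22.4

∂u_i/∂g_i = α_i − 1, so village i contributes w_i if α_i > 1, else 0.
α_i > 1 for i ∈ {3}; NE contributions (0, 0, 9), G = 9.
W^NE = Σw_i − G^NE + (Σα_i)·G^NE = 25 + 1.4·9 = 37.6.
Planner: ∂(Σu_j)/∂g_i = Σα_j − 1 = 1.4 > 0, so everyone contributes w_i; G^SO = 25, W^SO = 25 + 1.4·25 = 60.
Deadweight loss = 22.4.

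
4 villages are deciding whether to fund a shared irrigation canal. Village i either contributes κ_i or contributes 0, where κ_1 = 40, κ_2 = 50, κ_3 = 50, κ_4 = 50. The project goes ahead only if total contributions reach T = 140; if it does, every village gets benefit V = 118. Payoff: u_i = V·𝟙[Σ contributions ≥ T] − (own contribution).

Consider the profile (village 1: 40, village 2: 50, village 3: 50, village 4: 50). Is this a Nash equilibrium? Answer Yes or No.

Total = 190 ≥ 140: provided.
Village 1 (pledges 40, payoff 78): dropping to 0 → total 150, payoff 118. Profitable deviation.

No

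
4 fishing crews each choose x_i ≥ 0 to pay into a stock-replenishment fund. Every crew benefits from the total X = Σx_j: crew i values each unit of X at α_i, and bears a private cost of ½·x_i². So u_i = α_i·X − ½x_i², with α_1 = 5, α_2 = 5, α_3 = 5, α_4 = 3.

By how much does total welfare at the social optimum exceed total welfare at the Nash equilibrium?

366

Crew i's FOC: ∂u_i/∂x_i = α_i − x_i = 0, so x_i* = α_i.
NE contributions = (5, 5, 5, 3); X = 18.
W^NE = (Σα)·X − ½Σα_i² = 18² − ½·84 = 282.
Planner sets x_i = Σα_j = 18 for every i, so X^SO = 4·18 = 72.
W^SO = (Σα)·X^SO − ½·4·(Σα)² = (4/2)·18² = 648.
Deadweight loss = W^SO − W^NE = 366.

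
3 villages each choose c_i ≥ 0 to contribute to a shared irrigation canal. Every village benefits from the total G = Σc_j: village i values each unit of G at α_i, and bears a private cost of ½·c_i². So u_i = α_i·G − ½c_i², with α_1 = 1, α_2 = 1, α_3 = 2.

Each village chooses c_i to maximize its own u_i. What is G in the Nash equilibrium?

Village i's FOC: ∂u_i/∂c_i = α_i − c_i = 0, so c_i* = α_i.
NE contributions = (1, 1, 2); G = 4.

4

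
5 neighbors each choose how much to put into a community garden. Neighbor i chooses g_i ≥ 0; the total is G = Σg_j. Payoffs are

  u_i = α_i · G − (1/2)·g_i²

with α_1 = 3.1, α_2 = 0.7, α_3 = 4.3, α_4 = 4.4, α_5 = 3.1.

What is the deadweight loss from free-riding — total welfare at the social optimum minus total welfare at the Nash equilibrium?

393.82

Neighbor i's FOC: ∂u_i/∂g_i = α_i − g_i = 0, so g_i* = α_i.
NE contributions = (3.1, 0.7, 4.3, 4.4, 3.1); G = 15.6.
W^NE = (Σα)·G − ½Σα_i² = 15.6² − ½·57.56 = 214.58.
Planner sets g_i = Σα_j = 15.6 for every i, so G^SO = 5·15.6 = 78.
W^SO = (Σα)·G^SO − ½·5·(Σα)² = (5/2)·15.6² = 608.4.
Deadweight loss = W^SO − W^NE = 393.82.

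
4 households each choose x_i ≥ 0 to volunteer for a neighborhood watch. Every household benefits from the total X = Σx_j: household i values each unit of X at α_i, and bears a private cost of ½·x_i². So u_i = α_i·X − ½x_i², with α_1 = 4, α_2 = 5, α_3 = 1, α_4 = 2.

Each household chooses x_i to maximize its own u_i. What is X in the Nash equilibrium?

Household i's FOC: ∂u_i/∂x_i = α_i − x_i = 0, so x_i* = α_i.
NE contributions = (4, 5, 1, 2); X = 12.

12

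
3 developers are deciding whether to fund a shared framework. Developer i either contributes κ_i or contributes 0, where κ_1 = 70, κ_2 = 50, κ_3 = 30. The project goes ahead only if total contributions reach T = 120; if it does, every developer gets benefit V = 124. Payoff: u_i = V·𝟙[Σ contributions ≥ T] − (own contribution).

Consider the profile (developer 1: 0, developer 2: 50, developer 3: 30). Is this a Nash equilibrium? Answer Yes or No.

No

Total = 80 < 120: not provided.
Developer 1 (pledges 0, payoff 0): pledging 70 → total 150, payoff 54. Profitable deviation.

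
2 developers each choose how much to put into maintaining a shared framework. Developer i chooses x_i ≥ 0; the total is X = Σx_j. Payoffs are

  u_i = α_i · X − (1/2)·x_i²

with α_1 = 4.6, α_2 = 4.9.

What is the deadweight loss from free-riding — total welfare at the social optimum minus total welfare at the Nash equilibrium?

22.585

Developer i's FOC: ∂u_i/∂x_i = α_i − x_i = 0, so x_i* = α_i.
NE contributions = (4.6, 4.9); X = 9.5.
W^NE = (Σα)·X − ½Σα_i² = 9.5² − ½·45.17 = 67.665.
Planner sets x_i = Σα_j = 9.5 for every i, so X^SO = 2·9.5 = 19.
W^SO = (Σα)·X^SO − ½·2·(Σα)² = (2/2)·9.5² = 90.25.
Deadweight loss = W^SO − W^NE = 22.585.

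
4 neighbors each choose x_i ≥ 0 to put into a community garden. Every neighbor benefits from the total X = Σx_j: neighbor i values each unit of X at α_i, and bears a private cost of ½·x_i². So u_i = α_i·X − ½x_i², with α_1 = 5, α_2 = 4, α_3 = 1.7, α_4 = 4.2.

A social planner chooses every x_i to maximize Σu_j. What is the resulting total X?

59.6

Planner FOC: ∂(Σu_j)/∂x_i = (Σα_j) − x_i = 0, so x_i^SO = Σα_j = 14.9 for every i; X^SO = 59.6.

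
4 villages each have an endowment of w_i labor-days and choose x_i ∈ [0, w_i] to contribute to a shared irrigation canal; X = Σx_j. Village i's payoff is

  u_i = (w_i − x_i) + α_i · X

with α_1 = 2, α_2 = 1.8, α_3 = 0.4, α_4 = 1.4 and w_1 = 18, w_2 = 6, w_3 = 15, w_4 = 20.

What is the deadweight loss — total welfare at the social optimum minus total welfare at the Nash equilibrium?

∂u_i/∂x_i = α_i − 1, so village i contributes w_i if α_i > 1, else 0.
α_i > 1 for i ∈ {1, 2, 4}; NE contributions (18, 6, 0, 20), X = 44.
W^NE = Σw_i − X^NE + (Σα_i)·X^NE = 59 + 4.6·44 = 261.4.
Planner: ∂(Σu_j)/∂x_i = Σα_j − 1 = 4.6 > 0, so everyone contributes w_i; X^SO = 59, W^SO = 59 + 4.6·59 = 330.4.
Deadweight loss = 69.

69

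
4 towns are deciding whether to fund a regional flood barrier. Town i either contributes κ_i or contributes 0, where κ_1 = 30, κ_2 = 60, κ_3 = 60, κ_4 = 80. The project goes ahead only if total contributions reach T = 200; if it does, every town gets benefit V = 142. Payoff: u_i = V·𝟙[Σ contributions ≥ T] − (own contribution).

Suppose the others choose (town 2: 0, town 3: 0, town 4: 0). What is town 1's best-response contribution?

Others' total = 0. Even contributing 30 gives 30 < 200: no benefit either way.
Best response: 0.

0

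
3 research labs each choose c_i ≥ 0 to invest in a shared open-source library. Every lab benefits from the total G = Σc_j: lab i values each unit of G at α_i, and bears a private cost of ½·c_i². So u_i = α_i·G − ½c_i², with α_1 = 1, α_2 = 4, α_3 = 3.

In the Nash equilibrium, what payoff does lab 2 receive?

Lab i's FOC: ∂u_i/∂c_i = α_i − c_i = 0, so c_i* = α_i.
NE contributions = (1, 4, 3); G = 8.
u_2 = α_2·G − ½·(c_2)² = 4·8 − ½·4² = 24.

24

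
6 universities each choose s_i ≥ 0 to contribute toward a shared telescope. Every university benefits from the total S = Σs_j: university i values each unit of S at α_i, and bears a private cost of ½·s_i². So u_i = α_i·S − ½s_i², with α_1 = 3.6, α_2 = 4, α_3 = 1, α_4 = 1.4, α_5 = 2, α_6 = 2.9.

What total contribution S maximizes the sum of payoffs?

89.4

Planner FOC: ∂(Σu_j)/∂s_i = (Σα_j) − s_i = 0, so s_i^SO = Σα_j = 14.9 for every i; S^SO = 89.4.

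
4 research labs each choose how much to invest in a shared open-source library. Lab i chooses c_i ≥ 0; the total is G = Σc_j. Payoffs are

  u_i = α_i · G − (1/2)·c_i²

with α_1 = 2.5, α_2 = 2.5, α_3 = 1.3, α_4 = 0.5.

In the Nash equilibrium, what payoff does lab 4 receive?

3.275

Lab i's FOC: ∂u_i/∂c_i = α_i − c_i = 0, so c_i* = α_i.
NE contributions = (2.5, 2.5, 1.3, 0.5); G = 6.8.
u_4 = α_4·G − ½·(c_4)² = 0.5·6.8 − ½·0.5² = 3.275.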